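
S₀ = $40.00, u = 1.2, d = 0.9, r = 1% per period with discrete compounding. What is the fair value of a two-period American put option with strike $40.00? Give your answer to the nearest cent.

$2.99

Risk-neutral probability p = (1 + 0.01 − 0.9)/(1.2 − 0.9) = 0.1100/0.3000 = 0.3667
Terminal stock prices: S_uu = 57.6, S_ud = 43.2, S_dd = 32.4
Terminal payoffs (K − S): max(-17.6, 0) = 0, max(-3.2, 0) = 0, max(7.6, 0) = 7.6
Node u (S = 48): continuation = 1/1.01·[0.3667·0.0000 + 0.6333·0.0000] = 0.0000; exercise value = 0.0000 ≤ continuation, so V_u = 0.0000
Node d (S = 36): continuation = 1/1.01·[0.3667·0.0000 + 0.6333·7.6000] = 4.7657; exercise value = 4.0000 ≤ continuation, so V_d = 4.7657
Node 0 (S = 40): continuation = 1/1.01·[0.3667·0.0000 + 0.6333·4.7657] = 2.9884; exercise value = 0.0000 ≤ continuation, so V_0 = 2.9884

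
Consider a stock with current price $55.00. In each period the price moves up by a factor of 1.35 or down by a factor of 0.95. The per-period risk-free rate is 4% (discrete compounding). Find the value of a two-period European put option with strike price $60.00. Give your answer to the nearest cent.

Risk-neutral probability p = (1 + 0.04 − 0.95)/(1.35 − 0.95) = 0.0900/0.4000 = 0.2250
Terminal stock prices: S_uu = 100.2, S_ud = 70.54, S_dd = 49.64
Terminal payoffs (K − S): max(-40.24, 0) = 0, max(-10.54, 0) = 0, max(10.36, 0) = 10.36
Node u (S = 74.25): V_u = 1/1.04·[0.2250·0.0000 + 0.7750·0.0000] = 0.0000
Node d (S = 52.25): V_d = 1/1.04·[0.2250·0.0000 + 0.7750·10.3625] = 7.7221
Node 0 (S = 55): V_0 = 1/1.04·[0.2250·0.0000 + 0.7750·7.7221] = 5.7544

$5.75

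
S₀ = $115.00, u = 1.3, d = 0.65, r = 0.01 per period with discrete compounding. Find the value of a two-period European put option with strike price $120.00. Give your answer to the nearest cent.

Risk-neutral probability p = (1 + 0.01 − 0.65)/(1.3 − 0.65) = 0.3600/0.6500 = 0.5538
Terminal stock prices: S_uu = 194.4, S_ud = 97.17, S_dd = 48.59
Terminal payoffs (K − S): max(-74.35, 0) = 0, max(22.83, 0) = 22.83, max(71.41, 0) = 71.41
Node u (S = 149.5): V_u = 1/1.01·[0.5538·0.0000 + 0.4462·22.8250] = 10.0826
Node d (S = 74.75): V_d = 1/1.01·[0.5538·22.8250 + 0.4462·71.4125] = 44.0619
Node 0 (S = 115): V_0 = 1/1.01·[0.5538·10.0826 + 0.4462·44.0619] = 24.9927

$24.99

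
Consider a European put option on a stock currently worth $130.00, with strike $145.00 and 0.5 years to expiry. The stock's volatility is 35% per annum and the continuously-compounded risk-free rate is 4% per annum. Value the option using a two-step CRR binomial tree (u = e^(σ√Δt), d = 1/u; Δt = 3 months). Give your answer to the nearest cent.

$21.23

CRR parameters: u = e^(σ√Δt) = e^(0.35·√0.25) = 1.1912, d = 1/u = 0.8395
Per-period rate: rΔt = 0.04·0.25 = 0.01, so R = e^0.01 = 1.0101
Risk-neutral probability p = (e^0.01 − 0.8395)/(1.1912 − 0.8395) = 0.1706/0.3518 = 0.4849
Terminal stock prices: S_uu = 184.5, S_ud = 130, S_dd = 91.61
Terminal payoffs (K − S): max(-39.48, 0) = 0, max(15, 0) = 15, max(53.39, 0) = 53.39
Node u (S = 154.9): V_u = e^(−0.01)·[0.4849·0.0000 + 0.5151·15.0000] = 7.6492
Node d (S = 109.1): V_d = e^(−0.01)·[0.4849·15.0000 + 0.5151·53.3905] = 34.4278
Node 0 (S = 130): V_0 = e^(−0.01)·[0.4849·7.6492 + 0.5151·34.4278] = 21.2287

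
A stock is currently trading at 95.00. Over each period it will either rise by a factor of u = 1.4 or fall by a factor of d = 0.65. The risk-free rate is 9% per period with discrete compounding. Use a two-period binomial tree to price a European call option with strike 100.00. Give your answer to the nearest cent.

24.97

Risk-neutral probability p = (1 + 0.09 − 0.65)/(1.4 − 0.65) = 0.4400/0.7500 = 0.5867
Terminal stock prices: S_uu = 186.2, S_ud = 86.45, S_dd = 40.14
Terminal payoffs (S − K): max(86.2, 0) = 86.2, max(-13.55, 0) = 0, max(-59.86, 0) = 0
Node u (S = 133): V_u = 1/1.09·[0.5867·86.2000 + 0.4133·0.0000] = 46.3951
Node d (S = 61.75): V_d = 1/1.09·[0.5867·0.0000 + 0.4133·0.0000] = 0.0000
Node 0 (S = 95): V_0 = 1/1.09·[0.5867·46.3951 + 0.4133·0.0000] = 24.9711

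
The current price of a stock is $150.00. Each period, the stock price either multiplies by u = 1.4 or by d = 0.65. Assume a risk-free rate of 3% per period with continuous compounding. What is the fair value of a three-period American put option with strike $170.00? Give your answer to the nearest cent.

$43.81

Risk-neutral probability p = (e^0.03 − 0.65)/(1.4 − 0.65) = 0.3805/0.7500 = 0.5073
Terminal stock prices: S_uuu = 411.6, S_uud = 191.1, S_udd = 88.73, S_ddd = 41.19
Terminal payoffs (K − S): max(-241.6, 0) = 0, max(-21.1, 0) = 0, max(81.27, 0) = 81.27, max(128.8, 0) = 128.8
Node uu (S = 294): continuation = e^(−0.03)·[0.5073·0.0000 + 0.4927·0.0000] = 0.0000; exercise value = 0.0000 ≤ continuation, so V_uu = 0.0000
Node ud (S = 136.5): continuation = e^(−0.03)·[0.5073·0.0000 + 0.4927·81.2750] = 38.8629; exercise value = 33.5000 ≤ continuation, so V_ud = 38.8629
Node dd (S = 63.38): continuation = e^(−0.03)·[0.5073·81.2750 + 0.4927·128.8063] = 101.6007; exercise value = 106.6250 > continuation, so V_dd = 106.6250 (exercise)
Node u (S = 210): continuation = e^(−0.03)·[0.5073·0.0000 + 0.4927·38.8629] = 18.5829; exercise value = 0.0000 ≤ continuation, so V_u = 18.5829
Node d (S = 97.5): continuation = e^(−0.03)·[0.5073·38.8629 + 0.4927·106.6250] = 70.1158; exercise value = 72.5000 > continuation, so V_d = 72.5000 (exercise)
Node 0 (S = 150): continuation = e^(−0.03)·[0.5073·18.5829 + 0.4927·72.5000] = 43.8149; exercise value = 20.0000 ≤ continuation, so V_0 = 43.8149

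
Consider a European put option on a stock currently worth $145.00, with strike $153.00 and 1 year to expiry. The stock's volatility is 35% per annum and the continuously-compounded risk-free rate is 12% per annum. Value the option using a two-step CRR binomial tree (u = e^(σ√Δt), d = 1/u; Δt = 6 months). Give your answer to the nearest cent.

$14.48

CRR parameters: u = e^(σ√Δt) = e^(0.35·√0.5) = 1.2808, d = 1/u = 0.7808
Per-period rate: rΔt = 0.12·0.5 = 0.06, so R = e^0.06 = 1.0618
Risk-neutral probability p = (e^0.06 − 0.7808)/(1.2808 − 0.7808) = 0.2811/0.5000 = 0.5621
Terminal stock prices: S_uu = 237.9, S_ud = 145, S_dd = 88.39
Terminal payoffs (K − S): max(-84.87, 0) = 0, max(8, 0) = 8, max(64.61, 0) = 64.61
Node u (S = 185.7): V_u = e^(−0.06)·[0.5621·0.0000 + 0.4379·8.0000] = 3.2992
Node d (S = 113.2): V_d = e^(−0.06)·[0.5621·8.0000 + 0.4379·64.6100] = 30.8798
Node 0 (S = 145): V_0 = e^(−0.06)·[0.5621·3.2992 + 0.4379·30.8798] = 14.4811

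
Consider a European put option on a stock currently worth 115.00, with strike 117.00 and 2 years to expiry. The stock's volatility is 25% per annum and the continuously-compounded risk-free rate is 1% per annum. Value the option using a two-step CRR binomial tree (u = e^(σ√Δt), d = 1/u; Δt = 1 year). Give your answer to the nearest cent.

14.59

CRR parameters: u = e^(σ√Δt) = e^(0.25·√1) = 1.2840, d = 1/u = 0.7788
Per-period rate: rΔt = 0.01·1 = 0.01, so R = e^0.01 = 1.0101
Risk-neutral probability p = (e^0.01 − 0.7788)/(1.2840 − 0.7788) = 0.2312/0.5052 = 0.4577
Terminal stock prices: S_uu = 189.6, S_ud = 115, S_dd = 69.75
Terminal payoffs (K − S): max(-72.6, 0) = 0, max(2, 0) = 2, max(47.25, 0) = 47.25
Node u (S = 147.7): V_u = e^(−0.01)·[0.4577·0.0000 + 0.5423·2.0000] = 1.0738
Node d (S = 89.56): V_d = e^(−0.01)·[0.4577·2.0000 + 0.5423·47.2490] = 26.2737
Node 0 (S = 115): V_0 = e^(−0.01)·[0.4577·1.0738 + 0.5423·26.2737] = 14.5927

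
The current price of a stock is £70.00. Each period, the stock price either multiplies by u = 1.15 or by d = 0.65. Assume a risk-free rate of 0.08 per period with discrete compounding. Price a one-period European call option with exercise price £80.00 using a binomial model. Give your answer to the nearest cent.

Risk-neutral probability p = (1 + 0.08 − 0.65)/(1.15 − 0.65) = 0.4300/0.5000 = 0.8600
Terminal stock prices: S_u = 80.5, S_d = 45.5
Terminal payoffs (S − K): max(0.5, 0) = 0.5, max(-34.5, 0) = 0
Node 0 (S = 70): V_0 = 1/1.08·[0.8600·0.5000 + 0.1400·0.0000] = 0.3981

£0.40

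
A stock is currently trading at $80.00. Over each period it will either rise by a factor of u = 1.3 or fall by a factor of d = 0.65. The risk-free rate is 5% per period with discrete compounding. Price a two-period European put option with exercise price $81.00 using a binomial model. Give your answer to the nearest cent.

Risk-neutral probability p = (1 + 0.05 − 0.65)/(1.3 − 0.65) = 0.4000/0.6500 = 0.6154
Terminal stock prices: S_uu = 135.2, S_ud = 67.6, S_dd = 33.8
Terminal payoffs (K − S): max(-54.2, 0) = 0, max(13.4, 0) = 13.4, max(47.2, 0) = 47.2
Node u (S = 104): V_u = 1/1.05·[0.6154·0.0000 + 0.3846·13.4000] = 4.9084
Node d (S = 52): V_d = 1/1.05·[0.6154·13.4000 + 0.3846·47.2000] = 25.1429
Node 0 (S = 80): V_0 = 1/1.05·[0.6154·4.9084 + 0.3846·25.1429] = 12.0866

$12.09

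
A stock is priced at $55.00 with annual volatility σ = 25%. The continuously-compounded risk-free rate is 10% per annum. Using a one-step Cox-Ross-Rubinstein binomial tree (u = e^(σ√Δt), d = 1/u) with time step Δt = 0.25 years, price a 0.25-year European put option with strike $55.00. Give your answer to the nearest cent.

$2.71

CRR parameters: u = e^(σ√Δt) = e^(0.25·√0.25) = 1.1331, d = 1/u = 0.8825
Per-period rate: rΔt = 0.1·0.25 = 0.025, so R = e^0.025 = 1.0253
Risk-neutral probability p = (e^0.025 − 0.8825)/(1.1331 − 0.8825) = 0.1428/0.2507 = 0.5698
Terminal stock prices: S_u = 62.32, S_d = 48.54
Terminal payoffs (K − S): max(-7.323, 0) = 0, max(6.463, 0) = 6.463
Node 0 (S = 55): V_0 = e^(−0.025)·[0.5698·0.0000 + 0.4302·6.4627] = 2.7117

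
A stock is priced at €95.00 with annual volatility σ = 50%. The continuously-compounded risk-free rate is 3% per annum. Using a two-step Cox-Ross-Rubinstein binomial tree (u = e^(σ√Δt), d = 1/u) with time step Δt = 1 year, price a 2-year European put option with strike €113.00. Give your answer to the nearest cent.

CRR parameters: u = e^(σ√Δt) = e^(0.5·√1) = 1.6487, d = 1/u = 0.6065
Per-period rate: rΔt = 0.03·1 = 0.03, so R = e^0.03 = 1.0305
Risk-neutral probability p = (e^0.03 − 0.6065)/(1.6487 − 0.6065) = 0.4239/1.0422 = 0.4068
Terminal stock prices: S_uu = 258.2, S_ud = 95, S_dd = 34.95
Terminal payoffs (K − S): max(-145.2, 0) = 0, max(18, 0) = 18, max(78.05, 0) = 78.05
Node u (S = 156.6): V_u = e^(−0.03)·[0.4068·0.0000 + 0.5932·18.0000] = 10.3627
Node d (S = 57.62): V_d = e^(−0.03)·[0.4068·18.0000 + 0.5932·78.0515] = 52.0399
Node 0 (S = 95): V_0 = e^(−0.03)·[0.4068·10.3627 + 0.5932·52.0399] = 34.0502

€34.05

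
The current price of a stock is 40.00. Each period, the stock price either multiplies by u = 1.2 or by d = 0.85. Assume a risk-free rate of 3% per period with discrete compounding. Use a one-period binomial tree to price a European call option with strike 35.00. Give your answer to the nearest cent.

6.49

Risk-neutral probability p = (1 + 0.03 − 0.85)/(1.2 − 0.85) = 0.1800/0.3500 = 0.5143
Terminal stock prices: S_u = 48, S_d = 34
Terminal payoffs (S − K): max(13, 0) = 13, max(-1, 0) = 0
Node 0 (S = 40): V_0 = 1/1.03·[0.5143·13.0000 + 0.4857·0.0000] = 6.4910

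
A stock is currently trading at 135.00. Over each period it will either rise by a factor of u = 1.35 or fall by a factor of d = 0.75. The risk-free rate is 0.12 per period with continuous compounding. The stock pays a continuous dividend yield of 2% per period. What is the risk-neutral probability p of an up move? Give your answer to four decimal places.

p = 0.5920

Per-period risk-free factor R = e^0.12 = 1.1275; dividend-adjusted growth = e^(0.12−0.02) = 1.1052.
Risk-neutral probability p = (1.1052 − 0.75)/(1.35 − 0.75) = 0.3552/0.6000 = 0.5920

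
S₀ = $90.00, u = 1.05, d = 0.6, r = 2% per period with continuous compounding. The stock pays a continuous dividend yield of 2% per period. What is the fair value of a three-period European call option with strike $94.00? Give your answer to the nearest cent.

Per-period risk-free factor R = e^0.02 = 1.0202; dividend-adjusted growth = e^(0.02−0.02) = 1.0000.
Risk-neutral probability p = (1.0000 − 0.6)/(1.05 − 0.6) = 0.4000/0.4500 = 0.8889
Terminal stock prices: S_uuu = 104.2, S_uud = 59.54, S_udd = 34.02, S_ddd = 19.44
Terminal payoffs (S − K): max(10.19, 0) = 10.19, max(-34.46, 0) = 0, max(-59.98, 0) = 0, max(-74.56, 0) = 0
Node uu (S = 99.23): V_uu = e^(−0.02)·[0.8889·10.1863 + 0.1111·0.0000] = 8.8752
Node ud (S = 56.7): V_ud = e^(−0.02)·[0.8889·0.0000 + 0.1111·0.0000] = 0.0000
Node dd (S = 32.4): V_dd = e^(−0.02)·[0.8889·0.0000 + 0.1111·0.0000] = 0.0000
Node u (S = 94.5): V_u = e^(−0.02)·[0.8889·8.8752 + 0.1111·0.0000] = 7.7328
Node d (S = 54): V_d = e^(−0.02)·[0.8889·0.0000 + 0.1111·0.0000] = 0.0000
Node 0 (S = 90): V_0 = e^(−0.02)·[0.8889·7.7328 + 0.1111·0.0000] = 6.7375

$6.74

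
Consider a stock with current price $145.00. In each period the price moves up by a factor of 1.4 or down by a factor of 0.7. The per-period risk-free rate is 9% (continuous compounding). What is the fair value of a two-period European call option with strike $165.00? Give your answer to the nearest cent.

$31.57

Risk-neutral probability p = (e^0.09 − 0.7)/(1.4 − 0.7) = 0.3942/0.7000 = 0.5631
Terminal stock prices: S_uu = 284.2, S_ud = 142.1, S_dd = 71.05
Terminal payoffs (S − K): max(119.2, 0) = 119.2, max(-22.9, 0) = 0, max(-93.95, 0) = 0
Node u (S = 203): V_u = e^(−0.09)·[0.5631·119.2000 + 0.4369·0.0000] = 61.3451
Node d (S = 101.5): V_d = e^(−0.09)·[0.5631·0.0000 + 0.4369·0.0000] = 0.0000
Node 0 (S = 145): V_0 = e^(−0.09)·[0.5631·61.3451 + 0.4369·0.0000] = 31.5707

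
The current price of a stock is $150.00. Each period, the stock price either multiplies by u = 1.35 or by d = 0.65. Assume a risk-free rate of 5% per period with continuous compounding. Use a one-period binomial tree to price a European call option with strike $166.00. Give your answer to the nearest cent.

$19.90

Risk-neutral probability p = (e^0.05 − 0.65)/(1.35 − 0.65) = 0.4013/0.7000 = 0.5732
Terminal stock prices: S_u = 202.5, S_d = 97.5
Terminal payoffs (S − K): max(36.5, 0) = 36.5, max(-68.5, 0) = 0
Node 0 (S = 150): V_0 = e^(−0.05)·[0.5732·36.5000 + 0.4268·0.0000] = 19.9030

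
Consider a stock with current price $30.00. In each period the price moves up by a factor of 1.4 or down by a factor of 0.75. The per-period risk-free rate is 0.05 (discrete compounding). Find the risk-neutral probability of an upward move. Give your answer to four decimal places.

Risk-neutral probability p = (1 + 0.05 − 0.75)/(1.4 − 0.75) = 0.3000/0.6500 = 0.4615

p = 0.4615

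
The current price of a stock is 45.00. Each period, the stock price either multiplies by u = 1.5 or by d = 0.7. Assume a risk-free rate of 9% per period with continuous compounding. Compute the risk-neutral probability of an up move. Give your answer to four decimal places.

p = 0.4927

Risk-neutral probability p = (e^0.09 − 0.7)/(1.5 − 0.7) = 0.3942/0.8000 = 0.4927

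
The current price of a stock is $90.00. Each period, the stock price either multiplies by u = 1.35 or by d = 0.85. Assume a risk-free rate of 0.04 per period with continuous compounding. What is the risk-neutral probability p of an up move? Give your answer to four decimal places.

Risk-neutral probability p = (e^0.04 − 0.85)/(1.35 − 0.85) = 0.1908/0.5000 = 0.3816

p = 0.3816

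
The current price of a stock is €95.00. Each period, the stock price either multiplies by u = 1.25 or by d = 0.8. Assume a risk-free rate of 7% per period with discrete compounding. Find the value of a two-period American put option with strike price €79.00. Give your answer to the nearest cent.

Risk-neutral probability p = (1 + 0.07 − 0.8)/(1.25 − 0.8) = 0.2700/0.4500 = 0.6000
Terminal stock prices: S_uu = 148.4, S_ud = 95, S_dd = 60.8
Terminal payoffs (K − S): max(-69.44, 0) = 0, max(-16, 0) = 0, max(18.2, 0) = 18.2
Node u (S = 118.8): continuation = 1/1.07·[0.6000·0.0000 + 0.4000·0.0000] = 0.0000; exercise value = 0.0000 ≤ continuation, so V_u = 0.0000
Node d (S = 76): continuation = 1/1.07·[0.6000·0.0000 + 0.4000·18.2000] = 6.8037; exercise value = 3.0000 ≤ continuation, so V_d = 6.8037
Node 0 (S = 95): continuation = 1/1.07·[0.6000·0.0000 + 0.4000·6.8037] = 2.5435; exercise value = 0.0000 ≤ continuation, so V_0 = 2.5435

€2.54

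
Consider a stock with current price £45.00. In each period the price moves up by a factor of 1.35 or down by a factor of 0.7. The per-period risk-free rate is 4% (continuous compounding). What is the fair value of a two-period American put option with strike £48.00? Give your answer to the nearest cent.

Risk-neutral probability p = (e^0.04 − 0.7)/(1.35 − 0.7) = 0.3408/0.6500 = 0.5243
Terminal stock prices: S_uu = 82.01, S_ud = 42.53, S_dd = 22.05
Terminal payoffs (K − S): max(-34.01, 0) = 0, max(5.475, 0) = 5.475, max(25.95, 0) = 25.95
Node u (S = 60.75): continuation = e^(−0.04)·[0.5243·0.0000 + 0.4757·5.4750] = 2.5022; exercise value = 0.0000 ≤ continuation, so V_u = 2.5022
Node d (S = 31.5): continuation = e^(−0.04)·[0.5243·5.4750 + 0.4757·25.9500] = 14.6179; exercise value = 16.5000 > continuation, so V_d = 16.5000 (exercise)
Node 0 (S = 45): continuation = e^(−0.04)·[0.5243·2.5022 + 0.4757·16.5000] = 8.8014; exercise value = 3.0000 ≤ continuation, so V_0 = 8.8014

£8.80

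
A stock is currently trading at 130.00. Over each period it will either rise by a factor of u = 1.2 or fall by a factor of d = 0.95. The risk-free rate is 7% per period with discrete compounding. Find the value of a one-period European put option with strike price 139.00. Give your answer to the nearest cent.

Risk-neutral probability p = (1 + 0.07 − 0.95)/(1.2 − 0.95) = 0.1200/0.2500 = 0.4800
Terminal stock prices: S_u = 156, S_d = 123.5
Terminal payoffs (K − S): max(-17, 0) = 0, max(15.5, 0) = 15.5
Node 0 (S = 130): V_0 = 1/1.07·[0.4800·0.0000 + 0.5200·15.5000] = 7.5327

7.53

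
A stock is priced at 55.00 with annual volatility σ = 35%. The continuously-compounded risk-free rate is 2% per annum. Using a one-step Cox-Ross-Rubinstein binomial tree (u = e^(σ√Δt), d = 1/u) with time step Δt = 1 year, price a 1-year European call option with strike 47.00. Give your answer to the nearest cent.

CRR parameters: u = e^(σ√Δt) = e^(0.35·√1) = 1.4191, d = 1/u = 0.7047
Per-period rate: rΔt = 0.02·1 = 0.02, so R = e^0.02 = 1.0202
Risk-neutral probability p = (e^0.02 − 0.7047)/(1.4191 − 0.7047) = 0.3155/0.7144 = 0.4417
Terminal stock prices: S_u = 78.05, S_d = 38.76
Terminal payoffs (S − K): max(31.05, 0) = 31.05, max(-8.242, 0) = 0
Node 0 (S = 55): V_0 = e^(−0.02)·[0.4417·31.0487 + 0.5583·0.0000] = 13.4415

13.44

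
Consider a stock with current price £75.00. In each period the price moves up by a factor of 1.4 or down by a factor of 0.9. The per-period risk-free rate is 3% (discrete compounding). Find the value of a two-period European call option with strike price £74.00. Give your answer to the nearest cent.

Risk-neutral probability p = (1 + 0.03 − 0.9)/(1.4 − 0.9) = 0.1300/0.5000 = 0.2600
Terminal stock prices: S_uu = 147, S_ud = 94.5, S_dd = 60.75
Terminal payoffs (S − K): max(73, 0) = 73, max(20.5, 0) = 20.5, max(-13.25, 0) = 0
Node u (S = 105): V_u = 1/1.03·[0.2600·73.0000 + 0.7400·20.5000] = 33.1553
Node d (S = 67.5): V_d = 1/1.03·[0.2600·20.5000 + 0.7400·0.0000] = 5.1748
Node 0 (S = 75): V_0 = 1/1.03·[0.2600·33.1553 + 0.7400·5.1748] = 12.0871

£12.09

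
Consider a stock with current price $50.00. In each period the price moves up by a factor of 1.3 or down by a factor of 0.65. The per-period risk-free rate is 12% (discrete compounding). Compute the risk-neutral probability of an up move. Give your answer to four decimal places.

p = 0.7231

Risk-neutral probability p = (1 + 0.12 − 0.65)/(1.3 − 0.65) = 0.4700/0.6500 = 0.7231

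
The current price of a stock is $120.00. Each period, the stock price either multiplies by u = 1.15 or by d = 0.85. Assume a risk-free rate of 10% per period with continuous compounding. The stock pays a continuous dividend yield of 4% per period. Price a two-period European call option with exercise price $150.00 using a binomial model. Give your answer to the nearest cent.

Per-period risk-free factor R = e^0.1 = 1.1052; dividend-adjusted growth = e^(0.1−0.04) = 1.0618.
Risk-neutral probability p = (1.0618 − 0.85)/(1.15 − 0.85) = 0.2118/0.3000 = 0.7061
Terminal stock prices: S_uu = 158.7, S_ud = 117.3, S_dd = 86.7
Terminal payoffs (S − K): max(8.7, 0) = 8.7, max(-32.7, 0) = 0, max(-63.3, 0) = 0
Node u (S = 138): V_u = e^(−0.1)·[0.7061·8.7000 + 0.2939·0.0000] = 5.5587
Node d (S = 102): V_d = e^(−0.1)·[0.7061·0.0000 + 0.2939·0.0000] = 0.0000
Node 0 (S = 120): V_0 = e^(−0.1)·[0.7061·5.5587 + 0.2939·0.0000] = 3.5516

$3.55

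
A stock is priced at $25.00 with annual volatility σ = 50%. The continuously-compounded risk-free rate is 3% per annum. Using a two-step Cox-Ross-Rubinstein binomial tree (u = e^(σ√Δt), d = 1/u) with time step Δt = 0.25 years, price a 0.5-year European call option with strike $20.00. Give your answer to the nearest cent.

$6.72

CRR parameters: u = e^(σ√Δt) = e^(0.5·√0.25) = 1.2840, d = 1/u = 0.7788
Per-period rate: rΔt = 0.03·0.25 = 0.0075, so R = e^0.0075 = 1.0075
Risk-neutral probability p = (e^0.0075 − 0.7788)/(1.2840 − 0.7788) = 0.2287/0.5052 = 0.4527
Terminal stock prices: S_uu = 41.22, S_ud = 25, S_dd = 15.16
Terminal payoffs (S − K): max(21.22, 0) = 21.22, max(5, 0) = 5, max(-4.837, 0) = 0
Node u (S = 32.1): V_u = e^(−0.0075)·[0.4527·21.2180 + 0.5473·5.0000] = 12.2501
Node d (S = 19.47): V_d = e^(−0.0075)·[0.4527·5.0000 + 0.5473·0.0000] = 2.2467
Node 0 (S = 25): V_0 = e^(−0.0075)·[0.4527·12.2501 + 0.5473·2.2467] = 6.7248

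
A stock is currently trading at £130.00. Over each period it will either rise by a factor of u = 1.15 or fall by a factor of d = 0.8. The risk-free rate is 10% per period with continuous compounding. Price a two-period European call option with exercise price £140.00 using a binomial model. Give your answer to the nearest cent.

£19.87

Risk-neutral probability p = (e^0.1 − 0.8)/(1.15 − 0.8) = 0.3052/0.3500 = 0.8719
Terminal stock prices: S_uu = 171.9, S_ud = 119.6, S_dd = 83.2
Terminal payoffs (S − K): max(31.92, 0) = 31.92, max(-20.4, 0) = 0, max(-56.8, 0) = 0
Node u (S = 149.5): V_u = e^(−0.1)·[0.8719·31.9250 + 0.1281·0.0000] = 25.1870
Node d (S = 104): V_d = e^(−0.1)·[0.8719·0.0000 + 0.1281·0.0000] = 0.0000
Node 0 (S = 130): V_0 = e^(−0.1)·[0.8719·25.1870 + 0.1281·0.0000] = 19.8711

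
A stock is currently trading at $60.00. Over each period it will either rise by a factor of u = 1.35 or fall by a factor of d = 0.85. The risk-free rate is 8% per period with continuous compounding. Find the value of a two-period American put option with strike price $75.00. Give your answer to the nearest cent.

$15.00

Risk-neutral probability p = (e^0.08 − 0.85)/(1.35 − 0.85) = 0.2333/0.5000 = 0.4666
Terminal stock prices: S_uu = 109.4, S_ud = 68.85, S_dd = 43.35
Terminal payoffs (K − S): max(-34.35, 0) = 0, max(6.15, 0) = 6.15, max(31.65, 0) = 31.65
Node u (S = 81): continuation = e^(−0.08)·[0.4666·0.0000 + 0.5334·6.1500] = 3.0283; exercise value = 0.0000 ≤ continuation, so V_u = 3.0283
Node d (S = 51): continuation = e^(−0.08)·[0.4666·6.1500 + 0.5334·31.6500] = 18.2337; exercise value = 24.0000 > continuation, so V_d = 24.0000 (exercise)
Node 0 (S = 60): continuation = e^(−0.08)·[0.4666·3.0283 + 0.5334·24.0000] = 13.1223; exercise value = 15.0000 > continuation, so V_0 = 15.0000 (exercise)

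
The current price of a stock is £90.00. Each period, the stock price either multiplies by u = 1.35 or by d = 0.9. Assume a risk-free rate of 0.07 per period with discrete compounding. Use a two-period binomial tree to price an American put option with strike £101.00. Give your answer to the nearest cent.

£11.63

Risk-neutral probability p = (1 + 0.07 − 0.9)/(1.35 − 0.9) = 0.1700/0.4500 = 0.3778
Terminal stock prices: S_uu = 164, S_ud = 109.4, S_dd = 72.9
Terminal payoffs (K − S): max(-63.03, 0) = 0, max(-8.35, 0) = 0, max(28.1, 0) = 28.1
Node u (S = 121.5): continuation = 1/1.07·[0.3778·0.0000 + 0.6222·0.0000] = 0.0000; exercise value = 0.0000 ≤ continuation, so V_u = 0.0000
Node d (S = 81): continuation = 1/1.07·[0.3778·0.0000 + 0.6222·28.1000] = 16.3406; exercise value = 20.0000 > continuation, so V_d = 20.0000 (exercise)
Node 0 (S = 90): continuation = 1/1.07·[0.3778·0.0000 + 0.6222·20.0000] = 11.6303; exercise value = 11.0000 ≤ continuation, so V_0 = 11.6303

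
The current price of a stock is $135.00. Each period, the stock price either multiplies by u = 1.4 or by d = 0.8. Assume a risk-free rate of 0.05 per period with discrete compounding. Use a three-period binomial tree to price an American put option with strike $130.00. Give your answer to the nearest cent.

Risk-neutral probability p = (1 + 0.05 − 0.8)/(1.4 − 0.8) = 0.2500/0.6000 = 0.4167
Terminal stock prices: S_uuu = 370.4, S_uud = 211.7, S_udd = 121, S_ddd = 69.12
Terminal payoffs (K − S): max(-240.4, 0) = 0, max(-81.68, 0) = 0, max(9.04, 0) = 9.04, max(60.88, 0) = 60.88
Node uu (S = 264.6): continuation = 1/1.05·[0.4167·0.0000 + 0.5833·0.0000] = 0.0000; exercise value = 0.0000 ≤ continuation, so V_uu = 0.0000
Node ud (S = 151.2): continuation = 1/1.05·[0.4167·0.0000 + 0.5833·9.0400] = 5.0222; exercise value = 0.0000 ≤ continuation, so V_ud = 5.0222
Node dd (S = 86.4): continuation = 1/1.05·[0.4167·9.0400 + 0.5833·60.8800] = 37.4095; exercise value = 43.6000 > continuation, so V_dd = 43.6000 (exercise)
Node u (S = 189): continuation = 1/1.05·[0.4167·0.0000 + 0.5833·5.0222] = 2.7901; exercise value = 0.0000 ≤ continuation, so V_u = 2.7901
Node d (S = 108): continuation = 1/1.05·[0.4167·5.0222 + 0.5833·43.6000] = 26.2152; exercise value = 22.0000 ≤ continuation, so V_d = 26.2152
Node 0 (S = 135): continuation = 1/1.05·[0.4167·2.7901 + 0.5833·26.2152] = 15.6712; exercise value = 0.0000 ≤ continuation, so V_0 = 15.6712

$15.67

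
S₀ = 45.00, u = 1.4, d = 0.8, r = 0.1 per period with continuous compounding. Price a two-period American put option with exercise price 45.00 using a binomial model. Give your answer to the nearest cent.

Risk-neutral probability p = (e^0.1 − 0.8)/(1.4 − 0.8) = 0.3052/0.6000 = 0.5086
Terminal stock prices: S_uu = 88.2, S_ud = 50.4, S_dd = 28.8
Terminal payoffs (K − S): max(-43.2, 0) = 0, max(-5.4, 0) = 0, max(16.2, 0) = 16.2
Node u (S = 63): continuation = e^(−0.1)·[0.5086·0.0000 + 0.4914·0.0000] = 0.0000; exercise value = 0.0000 ≤ continuation, so V_u = 0.0000
Node d (S = 36): continuation = e^(−0.1)·[0.5086·0.0000 + 0.4914·16.2000] = 7.2029; exercise value = 9.0000 > continuation, so V_d = 9.0000 (exercise)
Node 0 (S = 45): continuation = e^(−0.1)·[0.5086·0.0000 + 0.4914·9.0000] = 4.0016; exercise value = 0.0000 ≤ continuation, so V_0 = 4.0016

4.00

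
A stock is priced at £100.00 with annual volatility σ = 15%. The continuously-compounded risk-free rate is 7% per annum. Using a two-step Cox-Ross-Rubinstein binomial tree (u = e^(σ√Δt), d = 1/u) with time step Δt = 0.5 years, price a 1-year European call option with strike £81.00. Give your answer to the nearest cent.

CRR parameters: u = e^(σ√Δt) = e^(0.15·√0.5) = 1.1119, d = 1/u = 0.8994
Per-period rate: rΔt = 0.07·0.5 = 0.035, so R = e^0.035 = 1.0356
Risk-neutral probability p = (e^0.035 − 0.8994)/(1.1119 − 0.8994) = 0.1363/0.2125 = 0.6411
Terminal stock prices: S_uu = 123.6, S_ud = 100, S_dd = 80.89
Terminal payoffs (S − K): max(42.63, 0) = 42.63, max(19, 0) = 19, max(-0.1142, 0) = 0
Node u (S = 111.2): V_u = e^(−0.035)·[0.6411·42.6311 + 0.3589·19.0000] = 32.9755
Node d (S = 89.94): V_d = e^(−0.035)·[0.6411·19.0000 + 0.3589·0.0000] = 11.7621
Node 0 (S = 100): V_0 = e^(−0.035)·[0.6411·32.9755 + 0.3589·11.7621] = 24.4898

£24.49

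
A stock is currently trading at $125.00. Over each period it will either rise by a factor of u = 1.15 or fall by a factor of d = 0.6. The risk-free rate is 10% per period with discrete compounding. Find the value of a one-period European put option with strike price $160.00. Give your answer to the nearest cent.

Risk-neutral probability p = (1 + 0.1 − 0.6)/(1.15 − 0.6) = 0.5000/0.5500 = 0.9091
Terminal stock prices: S_u = 143.8, S_d = 75
Terminal payoffs (K − S): max(16.25, 0) = 16.25, max(85, 0) = 85
Node 0 (S = 125): V_0 = 1/1.1·[0.9091·16.2500 + 0.0909·85.0000] = 20.4545

$20.45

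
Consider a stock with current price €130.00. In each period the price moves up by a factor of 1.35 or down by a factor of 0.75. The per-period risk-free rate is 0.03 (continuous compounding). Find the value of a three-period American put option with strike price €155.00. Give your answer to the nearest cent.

€36.54

Risk-neutral probability p = (e^0.03 − 0.75)/(1.35 − 0.75) = 0.2805/0.6000 = 0.4674
Terminal stock prices: S_uuu = 319.8, S_uud = 177.7, S_udd = 98.72, S_ddd = 54.84
Terminal payoffs (K − S): max(-164.8, 0) = 0, max(-22.69, 0) = 0, max(56.28, 0) = 56.28, max(100.2, 0) = 100.2
Node uu (S = 236.9): continuation = e^(−0.03)·[0.4674·0.0000 + 0.5326·0.0000] = 0.0000; exercise value = 0.0000 ≤ continuation, so V_uu = 0.0000
Node ud (S = 131.6): continuation = e^(−0.03)·[0.4674·0.0000 + 0.5326·56.2812] = 29.0882; exercise value = 23.3750 ≤ continuation, so V_ud = 29.0882
Node dd (S = 73.12): continuation = e^(−0.03)·[0.4674·56.2812 + 0.5326·100.1562] = 77.2941; exercise value = 81.8750 > continuation, so V_dd = 81.8750 (exercise)
Node u (S = 175.5): continuation = e^(−0.03)·[0.4674·0.0000 + 0.5326·29.0882] = 15.0338; exercise value = 0.0000 ≤ continuation, so V_u = 15.0338
Node d (S = 97.5): continuation = e^(−0.03)·[0.4674·29.0882 + 0.5326·81.8750] = 55.5106; exercise value = 57.5000 > continuation, so V_d = 57.5000 (exercise)
Node 0 (S = 130): continuation = e^(−0.03)·[0.4674·15.0338 + 0.5326·57.5000] = 36.5375; exercise value = 25.0000 ≤ continuation, so V_0 = 36.5375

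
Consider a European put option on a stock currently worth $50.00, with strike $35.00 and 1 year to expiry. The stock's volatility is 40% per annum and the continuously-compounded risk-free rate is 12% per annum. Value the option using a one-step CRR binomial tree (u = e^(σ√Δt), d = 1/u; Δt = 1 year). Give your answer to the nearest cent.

$0.58

CRR parameters: u = e^(σ√Δt) = e^(0.4·√1) = 1.4918, d = 1/u = 0.6703
Per-period rate: rΔt = 0.12·1 = 0.12, so R = e^0.12 = 1.1275
Risk-neutral probability p = (e^0.12 − 0.6703)/(1.4918 − 0.6703) = 0.4572/0.8215 = 0.5565
Terminal stock prices: S_u = 74.59, S_d = 33.52
Terminal payoffs (K − S): max(-39.59, 0) = 0, max(1.484, 0) = 1.484
Node 0 (S = 50): V_0 = e^(−0.12)·[0.5565·0.0000 + 0.4435·1.4840] = 0.5837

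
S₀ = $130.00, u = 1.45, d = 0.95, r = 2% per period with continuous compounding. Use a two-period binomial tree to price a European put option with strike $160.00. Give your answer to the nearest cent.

$30.30

Risk-neutral probability p = (e^0.02 − 0.95)/(1.45 − 0.95) = 0.0702/0.5000 = 0.1404
Terminal stock prices: S_uu = 273.3, S_ud = 179.1, S_dd = 117.3
Terminal payoffs (K − S): max(-113.3, 0) = 0, max(-19.07, 0) = 0, max(42.67, 0) = 42.67
Node u (S = 188.5): V_u = e^(−0.02)·[0.1404·0.0000 + 0.8596·0.0000] = 0.0000
Node d (S = 123.5): V_d = e^(−0.02)·[0.1404·0.0000 + 0.8596·42.6750] = 35.9569
Node 0 (S = 130): V_0 = e^(−0.02)·[0.1404·0.0000 + 0.8596·35.9569] = 30.2965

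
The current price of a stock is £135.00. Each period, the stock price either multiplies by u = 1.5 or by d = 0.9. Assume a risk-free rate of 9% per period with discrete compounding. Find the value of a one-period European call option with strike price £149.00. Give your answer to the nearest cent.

Risk-neutral probability p = (1 + 0.09 − 0.9)/(1.5 − 0.9) = 0.1900/0.6000 = 0.3167
Terminal stock prices: S_u = 202.5, S_d = 121.5
Terminal payoffs (S − K): max(53.5, 0) = 53.5, max(-27.5, 0) = 0
Node 0 (S = 135): V_0 = 1/1.09·[0.3167·53.5000 + 0.6833·0.0000] = 15.5428

£15.54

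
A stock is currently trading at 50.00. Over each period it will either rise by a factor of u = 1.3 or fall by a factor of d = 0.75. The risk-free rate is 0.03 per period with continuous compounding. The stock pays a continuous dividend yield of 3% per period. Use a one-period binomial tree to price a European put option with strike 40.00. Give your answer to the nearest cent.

1.32

Per-period risk-free factor R = e^0.03 = 1.0305; dividend-adjusted growth = e^(0.03−0.03) = 1.0000.
Risk-neutral probability p = (1.0000 − 0.75)/(1.3 − 0.75) = 0.2500/0.5500 = 0.4545
Terminal stock prices: S_u = 65, S_d = 37.5
Terminal payoffs (K − S): max(-25, 0) = 0, max(2.5, 0) = 2.5
Node 0 (S = 50): V_0 = e^(−0.03)·[0.4545·0.0000 + 0.5455·2.5000] = 1.3233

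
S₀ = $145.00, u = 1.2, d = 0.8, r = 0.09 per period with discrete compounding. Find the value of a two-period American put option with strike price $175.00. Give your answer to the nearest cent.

Risk-neutral probability p = (1 + 0.09 − 0.8)/(1.2 − 0.8) = 0.2900/0.4000 = 0.7250
Terminal stock prices: S_uu = 208.8, S_ud = 139.2, S_dd = 92.8
Terminal payoffs (K − S): max(-33.8, 0) = 0, max(35.8, 0) = 35.8, max(82.2, 0) = 82.2
Node u (S = 174): continuation = 1/1.09·[0.7250·0.0000 + 0.2750·35.8000] = 9.0321; exercise value = 1.0000 ≤ continuation, so V_u = 9.0321
Node d (S = 116): continuation = 1/1.09·[0.7250·35.8000 + 0.2750·82.2000] = 44.5505; exercise value = 59.0000 > continuation, so V_d = 59.0000 (exercise)
Node 0 (S = 145): continuation = 1/1.09·[0.7250·9.0321 + 0.2750·59.0000] = 20.8929; exercise value = 30.0000 > continuation, so V_0 = 30.0000 (exercise)

$30.00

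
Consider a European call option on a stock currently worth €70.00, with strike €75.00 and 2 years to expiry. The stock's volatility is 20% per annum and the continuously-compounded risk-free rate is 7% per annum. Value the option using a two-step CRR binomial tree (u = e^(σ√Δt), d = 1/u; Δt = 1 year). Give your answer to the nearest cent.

€10.16

CRR parameters: u = e^(σ√Δt) = e^(0.2·√1) = 1.2214, d = 1/u = 0.8187
Per-period rate: rΔt = 0.07·1 = 0.07, so R = e^0.07 = 1.0725
Risk-neutral probability p = (e^0.07 − 0.8187)/(1.2214 − 0.8187) = 0.2538/0.4027 = 0.6302
Terminal stock prices: S_uu = 104.4, S_ud = 70, S_dd = 46.92
Terminal payoffs (S − K): max(29.43, 0) = 29.43, max(-5, 0) = 0, max(-28.08, 0) = 0
Node u (S = 85.5): V_u = e^(−0.07)·[0.6302·29.4277 + 0.3698·0.0000] = 17.2925
Node d (S = 57.31): V_d = e^(−0.07)·[0.6302·0.0000 + 0.3698·0.0000] = 0.0000
Node 0 (S = 70): V_0 = e^(−0.07)·[0.6302·17.2925 + 0.3698·0.0000] = 10.1615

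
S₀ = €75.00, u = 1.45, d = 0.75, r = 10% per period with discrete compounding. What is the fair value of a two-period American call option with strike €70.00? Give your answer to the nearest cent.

€22.90

Risk-neutral probability p = (1 + 0.1 − 0.75)/(1.45 − 0.75) = 0.3500/0.7000 = 0.5000
Terminal stock prices: S_uu = 157.7, S_ud = 81.56, S_dd = 42.19
Terminal payoffs (S − K): max(87.69, 0) = 87.69, max(11.56, 0) = 11.56, max(-27.81, 0) = 0
Node u (S = 108.8): continuation = 1/1.1·[0.5000·87.6875 + 0.5000·11.5625] = 45.1136; exercise value = 38.7500 ≤ continuation, so V_u = 45.1136
Node d (S = 56.25): continuation = 1/1.1·[0.5000·11.5625 + 0.5000·0.0000] = 5.2557; exercise value = 0.0000 ≤ continuation, so V_d = 5.2557
Node 0 (S = 75): continuation = 1/1.1·[0.5000·45.1136 + 0.5000·5.2557] = 22.8951; exercise value = 5.0000 ≤ continuation, so V_0 = 22.8951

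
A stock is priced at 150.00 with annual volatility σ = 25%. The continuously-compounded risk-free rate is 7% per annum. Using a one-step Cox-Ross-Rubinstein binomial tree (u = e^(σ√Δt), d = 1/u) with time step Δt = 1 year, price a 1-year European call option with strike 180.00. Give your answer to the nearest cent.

CRR parameters: u = e^(σ√Δt) = e^(0.25·√1) = 1.2840, d = 1/u = 0.7788
Per-period rate: rΔt = 0.07·1 = 0.07, so R = e^0.07 = 1.0725
Risk-neutral probability p = (e^0.07 − 0.7788)/(1.2840 − 0.7788) = 0.2937/0.5052 = 0.5813
Terminal stock prices: S_u = 192.6, S_d = 116.8
Terminal payoffs (S − K): max(12.6, 0) = 12.6, max(-63.18, 0) = 0
Node 0 (S = 150): V_0 = e^(−0.07)·[0.5813·12.6038 + 0.4187·0.0000] = 6.8317

6.83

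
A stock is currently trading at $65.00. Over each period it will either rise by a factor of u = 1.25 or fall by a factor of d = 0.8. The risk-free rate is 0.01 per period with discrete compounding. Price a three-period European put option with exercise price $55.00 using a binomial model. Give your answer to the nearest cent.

Risk-neutral probability p = (1 + 0.01 − 0.8)/(1.25 − 0.8) = 0.2100/0.4500 = 0.4667
Terminal stock prices: S_uuu = 127, S_uud = 81.25, S_udd = 52, S_ddd = 33.28
Terminal payoffs (K − S): max(-71.95, 0) = 0, max(-26.25, 0) = 0, max(3, 0) = 3, max(21.72, 0) = 21.72
Node uu (S = 101.6): V_uu = 1/1.01·[0.4667·0.0000 + 0.5333·0.0000] = 0.0000
Node ud (S = 65): V_ud = 1/1.01·[0.4667·0.0000 + 0.5333·3.0000] = 1.5842
Node dd (S = 41.6): V_dd = 1/1.01·[0.4667·3.0000 + 0.5333·21.7200] = 12.8554
Node u (S = 81.25): V_u = 1/1.01·[0.4667·0.0000 + 0.5333·1.5842] = 0.8365
Node d (S = 52): V_d = 1/1.01·[0.4667·1.5842 + 0.5333·12.8554] = 7.5203
Node 0 (S = 65): V_0 = 1/1.01·[0.4667·0.8365 + 0.5333·7.5203] = 4.3576

$4.36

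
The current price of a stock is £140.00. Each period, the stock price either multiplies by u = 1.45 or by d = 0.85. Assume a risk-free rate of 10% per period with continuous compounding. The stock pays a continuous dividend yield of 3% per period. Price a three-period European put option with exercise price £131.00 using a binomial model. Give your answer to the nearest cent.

Per-period risk-free factor R = e^0.1 = 1.1052; dividend-adjusted growth = e^(0.1−0.03) = 1.0725.
Risk-neutral probability p = (1.0725 − 0.85)/(1.45 − 0.85) = 0.2225/0.6000 = 0.3708
Terminal stock prices: S_uuu = 426.8, S_uud = 250.2, S_udd = 146.7, S_ddd = 85.98
Terminal payoffs (K − S): max(-295.8, 0) = 0, max(-119.2, 0) = 0, max(-15.67, 0) = 0, max(45.02, 0) = 45.02
Node uu (S = 294.4): V_uu = e^(−0.1)·[0.3708·0.0000 + 0.6292·0.0000] = 0.0000
Node ud (S = 172.5): V_ud = e^(−0.1)·[0.3708·0.0000 + 0.6292·0.0000] = 0.0000
Node dd (S = 101.1): V_dd = e^(−0.1)·[0.3708·0.0000 + 0.6292·45.0225] = 25.6305
Node u (S = 203): V_u = e^(−0.1)·[0.3708·0.0000 + 0.6292·0.0000] = 0.0000
Node d (S = 119): V_d = e^(−0.1)·[0.3708·0.0000 + 0.6292·25.6305] = 14.5909
Node 0 (S = 140): V_0 = e^(−0.1)·[0.3708·0.0000 + 0.6292·14.5909] = 8.3063

£8.31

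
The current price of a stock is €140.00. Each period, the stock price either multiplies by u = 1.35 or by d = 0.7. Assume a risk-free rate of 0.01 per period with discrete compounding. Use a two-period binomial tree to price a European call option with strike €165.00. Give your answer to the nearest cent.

€20.10

Risk-neutral probability p = (1 + 0.01 − 0.7)/(1.35 − 0.7) = 0.3100/0.6500 = 0.4769
Terminal stock prices: S_uu = 255.2, S_ud = 132.3, S_dd = 68.6
Terminal payoffs (S − K): max(90.15, 0) = 90.15, max(-32.7, 0) = 0, max(-96.4, 0) = 0
Node u (S = 189): V_u = 1/1.01·[0.4769·90.1500 + 0.5231·0.0000] = 42.5689
Node d (S = 98): V_d = 1/1.01·[0.4769·0.0000 + 0.5231·0.0000] = 0.0000
Node 0 (S = 140): V_0 = 1/1.01·[0.4769·42.5689 + 0.5231·0.0000] = 20.1011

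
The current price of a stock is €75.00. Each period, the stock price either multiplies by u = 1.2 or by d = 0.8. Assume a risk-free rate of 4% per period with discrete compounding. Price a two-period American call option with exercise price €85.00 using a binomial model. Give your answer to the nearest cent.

€7.66

Risk-neutral probability p = (1 + 0.04 − 0.8)/(1.2 − 0.8) = 0.2400/0.4000 = 0.6000
Terminal stock prices: S_uu = 108, S_ud = 72, S_dd = 48
Terminal payoffs (S − K): max(23, 0) = 23, max(-13, 0) = 0, max(-37, 0) = 0
Node u (S = 90): continuation = 1/1.04·[0.6000·23.0000 + 0.4000·0.0000] = 13.2692; exercise value = 5.0000 ≤ continuation, so V_u = 13.2692
Node d (S = 60): continuation = 1/1.04·[0.6000·0.0000 + 0.4000·0.0000] = 0.0000; exercise value = 0.0000 ≤ continuation, so V_d = 0.0000
Node 0 (S = 75): continuation = 1/1.04·[0.6000·13.2692 + 0.4000·0.0000] = 7.6553; exercise value = 0.0000 ≤ continuation, so V_0 = 7.6553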